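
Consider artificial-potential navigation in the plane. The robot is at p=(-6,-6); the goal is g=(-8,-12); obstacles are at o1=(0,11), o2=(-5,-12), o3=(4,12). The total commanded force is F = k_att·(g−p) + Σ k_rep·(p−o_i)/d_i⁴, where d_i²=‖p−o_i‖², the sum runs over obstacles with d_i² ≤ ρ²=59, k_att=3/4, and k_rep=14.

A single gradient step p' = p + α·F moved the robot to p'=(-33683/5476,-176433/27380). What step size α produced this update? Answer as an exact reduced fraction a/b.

α = 1/10

F_att = 3/4·(g−p) = 3/4·(-2,-6) = (-1.5000,-4.5000)
o1: d²=325 > ρ²=59 → inactive
o2: d²=37 ≤ ρ²=59; F_rep = 14·(-1,6)/37² = (-0.0102,0.0614)
o3: d²=424 > ρ²=59 → inactive
F = F_att + ΣF_rep = (-1.5102,-4.4386)
Δp = p'−p = (-0.1510,-0.4439); α = Δx/Fx = (-827/5476) / (-4135/2738) = 1/10
check: Δy/Fy = (-12153/27380) / (-12153/2738) = 1/10 ✓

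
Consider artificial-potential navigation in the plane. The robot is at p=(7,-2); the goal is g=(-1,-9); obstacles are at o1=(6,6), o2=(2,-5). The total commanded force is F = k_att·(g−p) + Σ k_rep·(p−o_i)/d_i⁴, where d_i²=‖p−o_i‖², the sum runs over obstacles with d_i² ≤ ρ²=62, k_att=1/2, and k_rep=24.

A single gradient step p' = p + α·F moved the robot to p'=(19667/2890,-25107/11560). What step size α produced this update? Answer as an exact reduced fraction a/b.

F_att = 1/2·(g−p) = 1/2·(-8,-7) = (-4.0000,-3.5000)
o1: d²=65 > ρ²=62 → inactive
o2: d²=34 ≤ ρ²=62; F_rep = 24·(5,3)/34² = (0.1038,0.0623)
F = F_att + ΣF_rep = (-3.8962,-3.4377)
Δp = p'−p = (-0.1948,-0.1719); α = Δx/Fx = (-563/2890) / (-1126/289) = 1/20
check: Δy/Fy = (-1987/11560) / (-1987/578) = 1/20 ✓

α = 1/20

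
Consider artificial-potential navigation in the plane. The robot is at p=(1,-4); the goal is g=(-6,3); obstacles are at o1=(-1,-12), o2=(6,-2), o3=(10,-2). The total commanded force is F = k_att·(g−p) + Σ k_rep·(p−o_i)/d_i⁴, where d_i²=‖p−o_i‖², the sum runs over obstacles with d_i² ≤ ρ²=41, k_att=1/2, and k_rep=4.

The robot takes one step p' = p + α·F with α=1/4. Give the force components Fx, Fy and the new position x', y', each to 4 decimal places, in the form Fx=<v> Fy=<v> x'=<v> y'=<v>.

Fx=-3.5238 Fy=3.4905 x'=0.1191 y'=-3.1274

F_att = 1/2·(g−p) = 1/2·(-7,7) = (-3.5000,3.5000)
o1: d²=68 > ρ²=41 → inactive
o2: d²=29 ≤ ρ²=41; F_rep = 4·(-5,-2)/29² = (-0.0238,-0.0095)
o3: d²=85 > ρ²=41 → inactive
F = F_att + ΣF_rep = (-3.5238,3.4905)
p' = p + 1/4·F = (0.1191,-3.1274)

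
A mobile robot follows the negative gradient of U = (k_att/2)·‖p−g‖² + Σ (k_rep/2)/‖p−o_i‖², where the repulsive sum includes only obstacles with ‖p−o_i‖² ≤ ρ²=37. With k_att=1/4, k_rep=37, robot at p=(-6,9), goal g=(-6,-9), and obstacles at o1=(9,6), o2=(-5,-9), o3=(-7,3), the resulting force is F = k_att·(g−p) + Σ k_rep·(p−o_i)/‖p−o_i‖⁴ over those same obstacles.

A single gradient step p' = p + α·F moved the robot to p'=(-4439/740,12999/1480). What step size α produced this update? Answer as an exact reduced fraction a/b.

F_att = 1/4·(g−p) = 1/4·(0,-18) = (0.0000,-4.5000)
o1: d²=234 > ρ²=37 → inactive
o2: d²=325 > ρ²=37 → inactive
o3: d²=37 ≤ ρ²=37; F_rep = 37·(1,6)/37² = (0.0270,0.1622)
F = F_att + ΣF_rep = (0.0270,-4.3378)
Δp = p'−p = (0.0014,-0.2169); α = Δx/Fx = (1/740) / (1/37) = 1/20
check: Δy/Fy = (-321/1480) / (-321/74) = 1/20 ✓

α = 1/20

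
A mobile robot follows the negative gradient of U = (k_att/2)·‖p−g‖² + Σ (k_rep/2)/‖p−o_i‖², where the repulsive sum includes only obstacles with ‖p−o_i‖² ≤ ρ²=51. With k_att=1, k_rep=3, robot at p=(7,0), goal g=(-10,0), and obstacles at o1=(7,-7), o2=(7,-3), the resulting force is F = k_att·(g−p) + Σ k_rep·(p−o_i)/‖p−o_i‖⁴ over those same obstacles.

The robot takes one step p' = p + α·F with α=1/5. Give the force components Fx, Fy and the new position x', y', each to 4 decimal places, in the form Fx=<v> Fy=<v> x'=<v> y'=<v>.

Fx=-17.0000 Fy=0.1199 x'=3.6000 y'=0.0240

F_att = 1·(g−p) = 1·(-17,0) = (-17.0000,0.0000)
o1: d²=49 ≤ ρ²=51; F_rep = 3·(0,7)/49² = (0.0000,0.0087)
o2: d²=9 ≤ ρ²=51; F_rep = 3·(0,3)/9² = (0.0000,0.1111)
F = F_att + ΣF_rep = (-17.0000,0.1199)
p' = p + 1/5·F = (3.6000,0.0240)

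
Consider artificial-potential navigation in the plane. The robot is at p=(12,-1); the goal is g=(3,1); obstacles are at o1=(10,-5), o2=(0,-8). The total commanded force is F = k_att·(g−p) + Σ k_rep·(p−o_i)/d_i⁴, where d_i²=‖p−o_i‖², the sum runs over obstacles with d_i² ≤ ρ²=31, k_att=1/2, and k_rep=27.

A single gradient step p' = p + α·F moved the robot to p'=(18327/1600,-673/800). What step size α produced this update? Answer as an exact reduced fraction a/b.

F_att = 1/2·(g−p) = 1/2·(-9,2) = (-4.5000,1.0000)
o1: d²=20 ≤ ρ²=31; F_rep = 27·(2,4)/20² = (0.1350,0.2700)
o2: d²=193 > ρ²=31 → inactive
F = F_att + ΣF_rep = (-4.3650,1.2700)
Δp = p'−p = (-0.5456,0.1588); α = Δx/Fx = (-873/1600) / (-873/200) = 1/8
check: Δy/Fy = (127/800) / (127/100) = 1/8 ✓

α = 1/8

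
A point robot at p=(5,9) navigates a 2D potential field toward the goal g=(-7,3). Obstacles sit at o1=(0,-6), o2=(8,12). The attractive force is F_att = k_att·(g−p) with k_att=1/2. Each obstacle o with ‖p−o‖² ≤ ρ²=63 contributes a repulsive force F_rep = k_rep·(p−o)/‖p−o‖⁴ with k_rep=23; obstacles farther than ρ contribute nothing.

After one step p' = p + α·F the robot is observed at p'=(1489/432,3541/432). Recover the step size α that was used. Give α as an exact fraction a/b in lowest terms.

α = 1/4

F_att = 1/2·(g−p) = 1/2·(-12,-6) = (-6.0000,-3.0000)
o1: d²=250 > ρ²=63 → inactive
o2: d²=18 ≤ ρ²=63; F_rep = 23·(-3,-3)/18² = (-0.2130,-0.2130)
F = F_att + ΣF_rep = (-6.2130,-3.2130)
Δp = p'−p = (-1.5532,-0.8032); α = Δx/Fx = (-671/432) / (-671/108) = 1/4
check: Δy/Fy = (-347/432) / (-347/108) = 1/4 ✓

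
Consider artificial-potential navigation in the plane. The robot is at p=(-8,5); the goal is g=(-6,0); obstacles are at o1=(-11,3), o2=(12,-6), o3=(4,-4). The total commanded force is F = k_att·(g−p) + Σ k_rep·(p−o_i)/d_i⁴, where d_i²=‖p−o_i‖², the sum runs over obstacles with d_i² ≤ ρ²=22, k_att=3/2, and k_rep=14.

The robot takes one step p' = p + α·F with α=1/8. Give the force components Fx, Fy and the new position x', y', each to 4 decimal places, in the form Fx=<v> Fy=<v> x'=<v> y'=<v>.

Fx=3.2485 Fy=-7.3343 x'=-7.5939 y'=4.0832

F_att = 3/2·(g−p) = 3/2·(2,-5) = (3.0000,-7.5000)
o1: d²=13 ≤ ρ²=22; F_rep = 14·(3,2)/13² = (0.2485,0.1657)
o2: d²=521 > ρ²=22 → inactive
o3: d²=225 > ρ²=22 → inactive
F = F_att + ΣF_rep = (3.2485,-7.3343)
p' = p + 1/8·F = (-7.5939,4.0832)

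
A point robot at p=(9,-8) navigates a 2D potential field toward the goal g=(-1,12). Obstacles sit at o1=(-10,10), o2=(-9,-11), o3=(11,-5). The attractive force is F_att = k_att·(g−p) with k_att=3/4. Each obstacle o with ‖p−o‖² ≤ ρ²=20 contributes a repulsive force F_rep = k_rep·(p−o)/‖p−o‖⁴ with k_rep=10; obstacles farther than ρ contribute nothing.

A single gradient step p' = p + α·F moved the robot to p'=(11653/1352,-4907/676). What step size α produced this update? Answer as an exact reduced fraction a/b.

α = 1/20

F_att = 3/4·(g−p) = 3/4·(-10,20) = (-7.5000,15.0000)
o1: d²=685 > ρ²=20 → inactive
o2: d²=333 > ρ²=20 → inactive
o3: d²=13 ≤ ρ²=20; F_rep = 10·(-2,-3)/13² = (-0.1183,-0.1775)
F = F_att + ΣF_rep = (-7.6183,14.8225)
Δp = p'−p = (-0.3809,0.7411); α = Δx/Fx = (-515/1352) / (-2575/338) = 1/20
check: Δy/Fy = (501/676) / (2505/169) = 1/20 ✓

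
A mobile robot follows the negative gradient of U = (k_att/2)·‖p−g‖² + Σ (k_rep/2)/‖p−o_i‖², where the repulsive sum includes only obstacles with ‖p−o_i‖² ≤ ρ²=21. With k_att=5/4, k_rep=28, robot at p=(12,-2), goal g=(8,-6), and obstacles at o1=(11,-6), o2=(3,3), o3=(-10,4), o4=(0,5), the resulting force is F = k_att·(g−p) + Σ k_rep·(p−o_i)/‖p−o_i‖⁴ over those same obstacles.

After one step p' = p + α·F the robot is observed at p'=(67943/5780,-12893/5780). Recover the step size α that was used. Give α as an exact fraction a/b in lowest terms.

α = 1/20

F_att = 5/4·(g−p) = 5/4·(-4,-4) = (-5.0000,-5.0000)
o1: d²=17 ≤ ρ²=21; F_rep = 28·(1,4)/17² = (0.0969,0.3875)
o2: d²=106 > ρ²=21 → inactive
o3: d²=520 > ρ²=21 → inactive
o4: d²=193 > ρ²=21 → inactive
F = F_att + ΣF_rep = (-4.9031,-4.6125)
Δp = p'−p = (-0.2452,-0.2306); α = Δx/Fx = (-1417/5780) / (-1417/289) = 1/20
check: Δy/Fy = (-1333/5780) / (-1333/289) = 1/20 ✓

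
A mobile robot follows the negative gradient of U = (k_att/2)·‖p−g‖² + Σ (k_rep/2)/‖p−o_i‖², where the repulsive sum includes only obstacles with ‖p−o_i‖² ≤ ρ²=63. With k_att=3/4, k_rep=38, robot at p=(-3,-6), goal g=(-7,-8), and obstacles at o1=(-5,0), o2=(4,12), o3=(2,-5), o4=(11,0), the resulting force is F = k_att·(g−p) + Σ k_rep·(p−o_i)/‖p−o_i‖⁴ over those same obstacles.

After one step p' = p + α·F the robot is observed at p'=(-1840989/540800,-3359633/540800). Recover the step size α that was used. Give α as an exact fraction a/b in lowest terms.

α = 1/8

F_att = 3/4·(g−p) = 3/4·(-4,-2) = (-3.0000,-1.5000)
o1: d²=40 ≤ ρ²=63; F_rep = 38·(2,-6)/40² = (0.0475,-0.1425)
o2: d²=373 > ρ²=63 → inactive
o3: d²=26 ≤ ρ²=63; F_rep = 38·(-5,-1)/26² = (-0.2811,-0.0562)
o4: d²=232 > ρ²=63 → inactive
F = F_att + ΣF_rep = (-3.2336,-1.6987)
Δp = p'−p = (-0.4042,-0.2123); α = Δx/Fx = (-218589/540800) / (-218589/67600) = 1/8
check: Δy/Fy = (-114833/540800) / (-114833/67600) = 1/8 ✓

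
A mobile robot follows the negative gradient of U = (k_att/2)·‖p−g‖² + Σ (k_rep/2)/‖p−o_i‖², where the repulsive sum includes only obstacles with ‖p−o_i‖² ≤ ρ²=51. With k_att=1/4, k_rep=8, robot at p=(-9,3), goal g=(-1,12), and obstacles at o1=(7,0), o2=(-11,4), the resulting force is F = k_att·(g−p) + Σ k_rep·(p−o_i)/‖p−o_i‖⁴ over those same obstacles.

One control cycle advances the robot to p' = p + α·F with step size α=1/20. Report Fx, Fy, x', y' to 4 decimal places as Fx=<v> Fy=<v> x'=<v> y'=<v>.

Fx=2.6400 Fy=1.9300 x'=-8.8680 y'=3.0965

F_att = 1/4·(g−p) = 1/4·(8,9) = (2.0000,2.2500)
o1: d²=265 > ρ²=51 → inactive
o2: d²=5 ≤ ρ²=51; F_rep = 8·(2,-1)/5² = (0.6400,-0.3200)
F = F_att + ΣF_rep = (2.6400,1.9300)
p' = p + 1/20·F = (-8.8680,3.0965)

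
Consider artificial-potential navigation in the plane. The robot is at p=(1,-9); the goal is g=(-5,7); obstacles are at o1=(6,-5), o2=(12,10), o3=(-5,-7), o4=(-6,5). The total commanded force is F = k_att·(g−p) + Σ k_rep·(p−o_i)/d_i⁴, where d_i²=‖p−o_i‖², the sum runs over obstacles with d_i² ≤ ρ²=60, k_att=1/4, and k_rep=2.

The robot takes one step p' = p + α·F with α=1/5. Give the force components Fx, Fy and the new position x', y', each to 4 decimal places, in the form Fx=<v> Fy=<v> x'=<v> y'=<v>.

Fx=-1.4984 Fy=3.9927 x'=0.7003 y'=-8.2015

F_att = 1/4·(g−p) = 1/4·(-6,16) = (-1.5000,4.0000)
o1: d²=41 ≤ ρ²=60; F_rep = 2·(-5,-4)/41² = (-0.0059,-0.0048)
o2: d²=482 > ρ²=60 → inactive
o3: d²=40 ≤ ρ²=60; F_rep = 2·(6,-2)/40² = (0.0075,-0.0025)
o4: d²=245 > ρ²=60 → inactive
F = F_att + ΣF_rep = (-1.4984,3.9927)
p' = p + 1/5·F = (0.7003,-8.2015)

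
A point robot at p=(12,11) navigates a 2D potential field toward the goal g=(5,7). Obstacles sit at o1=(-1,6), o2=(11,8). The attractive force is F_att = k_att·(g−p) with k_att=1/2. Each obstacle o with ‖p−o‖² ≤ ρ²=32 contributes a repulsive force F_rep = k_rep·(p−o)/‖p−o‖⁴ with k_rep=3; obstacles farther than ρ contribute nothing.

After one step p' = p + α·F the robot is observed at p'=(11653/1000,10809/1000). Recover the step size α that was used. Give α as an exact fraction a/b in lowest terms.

F_att = 1/2·(g−p) = 1/2·(-7,-4) = (-3.5000,-2.0000)
o1: d²=194 > ρ²=32 → inactive
o2: d²=10 ≤ ρ²=32; F_rep = 3·(1,3)/10² = (0.0300,0.0900)
F = F_att + ΣF_rep = (-3.4700,-1.9100)
Δp = p'−p = (-0.3470,-0.1910); α = Δx/Fx = (-347/1000) / (-347/100) = 1/10
check: Δy/Fy = (-191/1000) / (-191/100) = 1/10 ✓

α = 1/10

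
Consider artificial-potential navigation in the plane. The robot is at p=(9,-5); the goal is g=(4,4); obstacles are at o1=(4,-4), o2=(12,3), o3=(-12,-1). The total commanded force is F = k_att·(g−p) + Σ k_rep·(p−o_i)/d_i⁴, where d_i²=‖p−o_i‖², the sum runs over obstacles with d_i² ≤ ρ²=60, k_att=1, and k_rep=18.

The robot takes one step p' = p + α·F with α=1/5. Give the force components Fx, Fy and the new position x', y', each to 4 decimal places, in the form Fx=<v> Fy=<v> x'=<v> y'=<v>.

Fx=-4.8669 Fy=8.9734 x'=8.0266 y'=-3.2053

F_att = 1·(g−p) = 1·(-5,9) = (-5.0000,9.0000)
o1: d²=26 ≤ ρ²=60; F_rep = 18·(5,-1)/26² = (0.1331,-0.0266)
o2: d²=73 > ρ²=60 → inactive
o3: d²=457 > ρ²=60 → inactive
F = F_att + ΣF_rep = (-4.8669,8.9734)
p' = p + 1/5·F = (8.0266,-3.2053)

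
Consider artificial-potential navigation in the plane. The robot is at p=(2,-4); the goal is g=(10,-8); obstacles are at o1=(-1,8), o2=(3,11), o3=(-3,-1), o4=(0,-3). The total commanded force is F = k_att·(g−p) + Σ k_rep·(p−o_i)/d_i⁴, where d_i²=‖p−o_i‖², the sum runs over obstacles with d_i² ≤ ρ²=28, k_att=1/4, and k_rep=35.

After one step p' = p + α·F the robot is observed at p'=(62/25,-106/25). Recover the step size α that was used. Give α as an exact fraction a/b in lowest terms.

α = 1/10

F_att = 1/4·(g−p) = 1/4·(8,-4) = (2.0000,-1.0000)
o1: d²=153 > ρ²=28 → inactive
o2: d²=226 > ρ²=28 → inactive
o3: d²=34 > ρ²=28 → inactive
o4: d²=5 ≤ ρ²=28; F_rep = 35·(2,-1)/5² = (2.8000,-1.4000)
F = F_att + ΣF_rep = (4.8000,-2.4000)
Δp = p'−p = (0.4800,-0.2400); α = Δx/Fx = (12/25) / (24/5) = 1/10
check: Δy/Fy = (-6/25) / (-12/5) = 1/10 ✓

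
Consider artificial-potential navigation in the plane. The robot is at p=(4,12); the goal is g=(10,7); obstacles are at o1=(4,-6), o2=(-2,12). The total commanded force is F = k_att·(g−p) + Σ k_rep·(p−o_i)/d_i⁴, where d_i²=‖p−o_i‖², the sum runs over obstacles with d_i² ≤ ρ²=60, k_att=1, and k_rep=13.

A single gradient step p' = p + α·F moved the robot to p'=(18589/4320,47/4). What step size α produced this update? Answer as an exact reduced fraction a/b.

α = 1/20

F_att = 1·(g−p) = 1·(6,-5) = (6.0000,-5.0000)
o1: d²=324 > ρ²=60 → inactive
o2: d²=36 ≤ ρ²=60; F_rep = 13·(6,0)/36² = (0.0602,0.0000)
F = F_att + ΣF_rep = (6.0602,-5.0000)
Δp = p'−p = (0.3030,-0.2500); α = Δx/Fx = (1309/4320) / (1309/216) = 1/20
check: Δy/Fy = (-1/4) / (-5) = 1/20 ✓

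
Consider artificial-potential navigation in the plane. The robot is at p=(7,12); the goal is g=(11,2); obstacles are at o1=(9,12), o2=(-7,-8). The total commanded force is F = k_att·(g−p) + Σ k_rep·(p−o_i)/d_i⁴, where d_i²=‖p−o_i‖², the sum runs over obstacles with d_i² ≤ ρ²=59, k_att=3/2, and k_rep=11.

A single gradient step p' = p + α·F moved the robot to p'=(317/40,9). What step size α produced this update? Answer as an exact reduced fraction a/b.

α = 1/5

F_att = 3/2·(g−p) = 3/2·(4,-10) = (6.0000,-15.0000)
o1: d²=4 ≤ ρ²=59; F_rep = 11·(-2,0)/4² = (-1.3750,0.0000)
o2: d²=596 > ρ²=59 → inactive
F = F_att + ΣF_rep = (4.6250,-15.0000)
Δp = p'−p = (0.9250,-3.0000); α = Δx/Fx = (37/40) / (37/8) = 1/5
check: Δy/Fy = (-3) / (-15) = 1/5 ✓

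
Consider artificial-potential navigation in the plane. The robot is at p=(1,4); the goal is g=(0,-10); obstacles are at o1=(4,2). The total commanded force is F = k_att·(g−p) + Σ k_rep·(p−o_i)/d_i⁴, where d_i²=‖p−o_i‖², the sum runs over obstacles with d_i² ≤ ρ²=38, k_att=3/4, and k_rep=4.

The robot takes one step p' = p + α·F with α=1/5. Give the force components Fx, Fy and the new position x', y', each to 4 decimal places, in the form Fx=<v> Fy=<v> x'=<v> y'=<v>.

F_att = 3/4·(g−p) = 3/4·(-1,-14) = (-0.7500,-10.5000)
o1: d²=13 ≤ ρ²=38; F_rep = 4·(-3,2)/13² = (-0.0710,0.0473)
F = F_att + ΣF_rep = (-0.8210,-10.4527)
p' = p + 1/5·F = (0.8358,1.9095)

Fx=-0.8210 Fy=-10.4527 x'=0.8358 y'=1.9095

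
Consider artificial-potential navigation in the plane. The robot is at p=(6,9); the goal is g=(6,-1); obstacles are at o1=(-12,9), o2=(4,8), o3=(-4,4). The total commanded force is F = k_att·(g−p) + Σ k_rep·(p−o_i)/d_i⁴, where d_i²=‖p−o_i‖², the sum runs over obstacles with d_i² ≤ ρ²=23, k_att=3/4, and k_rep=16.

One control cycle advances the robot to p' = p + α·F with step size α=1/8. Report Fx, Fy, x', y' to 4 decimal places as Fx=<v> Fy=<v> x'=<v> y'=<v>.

Fx=1.2800 Fy=-6.8600 x'=6.1600 y'=8.1425

F_att = 3/4·(g−p) = 3/4·(0,-10) = (0.0000,-7.5000)
o1: d²=324 > ρ²=23 → inactive
o2: d²=5 ≤ ρ²=23; F_rep = 16·(2,1)/5² = (1.2800,0.6400)
o3: d²=125 > ρ²=23 → inactive
F = F_att + ΣF_rep = (1.2800,-6.8600)
p' = p + 1/8·F = (6.1600,8.1425)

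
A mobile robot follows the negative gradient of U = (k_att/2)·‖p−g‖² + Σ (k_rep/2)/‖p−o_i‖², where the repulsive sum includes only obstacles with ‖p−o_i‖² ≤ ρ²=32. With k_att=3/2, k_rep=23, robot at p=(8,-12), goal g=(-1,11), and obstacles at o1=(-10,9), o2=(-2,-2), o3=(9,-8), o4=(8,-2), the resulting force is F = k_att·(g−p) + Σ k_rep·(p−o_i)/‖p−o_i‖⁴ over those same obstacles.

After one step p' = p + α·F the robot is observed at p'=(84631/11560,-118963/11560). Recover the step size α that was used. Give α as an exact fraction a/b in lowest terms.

α = 1/20

F_att = 3/2·(g−p) = 3/2·(-9,23) = (-13.5000,34.5000)
o1: d²=765 > ρ²=32 → inactive
o2: d²=200 > ρ²=32 → inactive
o3: d²=17 ≤ ρ²=32; F_rep = 23·(-1,-4)/17² = (-0.0796,-0.3183)
o4: d²=100 > ρ²=32 → inactive
F = F_att + ΣF_rep = (-13.5796,34.1817)
Δp = p'−p = (-0.6790,1.7091); α = Δx/Fx = (-7849/11560) / (-7849/578) = 1/20
check: Δy/Fy = (19757/11560) / (19757/578) = 1/20 ✓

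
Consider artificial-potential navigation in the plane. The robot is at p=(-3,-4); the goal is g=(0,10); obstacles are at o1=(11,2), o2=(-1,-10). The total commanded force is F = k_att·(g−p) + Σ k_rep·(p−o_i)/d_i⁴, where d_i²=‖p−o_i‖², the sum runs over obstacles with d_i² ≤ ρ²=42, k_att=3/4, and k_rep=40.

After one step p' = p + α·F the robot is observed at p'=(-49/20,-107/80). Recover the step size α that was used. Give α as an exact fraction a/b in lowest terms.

α = 1/4

F_att = 3/4·(g−p) = 3/4·(3,14) = (2.2500,10.5000)
o1: d²=232 > ρ²=42 → inactive
o2: d²=40 ≤ ρ²=42; F_rep = 40·(-2,6)/40² = (-0.0500,0.1500)
F = F_att + ΣF_rep = (2.2000,10.6500)
Δp = p'−p = (0.5500,2.6625); α = Δx/Fx = (11/20) / (11/5) = 1/4
check: Δy/Fy = (213/80) / (213/20) = 1/4 ✓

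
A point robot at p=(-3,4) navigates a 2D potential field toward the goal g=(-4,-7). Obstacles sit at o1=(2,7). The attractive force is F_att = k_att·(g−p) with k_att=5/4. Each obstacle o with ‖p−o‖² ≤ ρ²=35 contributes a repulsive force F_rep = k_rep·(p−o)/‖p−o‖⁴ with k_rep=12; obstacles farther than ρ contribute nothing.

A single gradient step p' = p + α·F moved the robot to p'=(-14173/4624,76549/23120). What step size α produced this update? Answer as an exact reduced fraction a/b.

F_att = 5/4·(g−p) = 5/4·(-1,-11) = (-1.2500,-13.7500)
o1: d²=34 ≤ ρ²=35; F_rep = 12·(-5,-3)/34² = (-0.0519,-0.0311)
F = F_att + ΣF_rep = (-1.3019,-13.7811)
Δp = p'−p = (-0.0651,-0.6891); α = Δx/Fx = (-301/4624) / (-1505/1156) = 1/20
check: Δy/Fy = (-15931/23120) / (-15931/1156) = 1/20 ✓

α = 1/20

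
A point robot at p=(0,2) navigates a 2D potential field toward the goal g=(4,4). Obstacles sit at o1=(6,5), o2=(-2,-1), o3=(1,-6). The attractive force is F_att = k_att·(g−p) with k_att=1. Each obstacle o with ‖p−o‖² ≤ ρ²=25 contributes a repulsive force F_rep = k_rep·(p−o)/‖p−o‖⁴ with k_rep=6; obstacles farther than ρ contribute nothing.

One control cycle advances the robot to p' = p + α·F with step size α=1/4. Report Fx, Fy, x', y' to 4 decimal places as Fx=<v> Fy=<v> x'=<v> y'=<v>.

Fx=4.0710 Fy=2.1065 x'=1.0178 y'=2.5266

F_att = 1·(g−p) = 1·(4,2) = (4.0000,2.0000)
o1: d²=45 > ρ²=25 → inactive
o2: d²=13 ≤ ρ²=25; F_rep = 6·(2,3)/13² = (0.0710,0.1065)
o3: d²=65 > ρ²=25 → inactive
F = F_att + ΣF_rep = (4.0710,2.1065)
p' = p + 1/4·F = (1.0178,2.5266)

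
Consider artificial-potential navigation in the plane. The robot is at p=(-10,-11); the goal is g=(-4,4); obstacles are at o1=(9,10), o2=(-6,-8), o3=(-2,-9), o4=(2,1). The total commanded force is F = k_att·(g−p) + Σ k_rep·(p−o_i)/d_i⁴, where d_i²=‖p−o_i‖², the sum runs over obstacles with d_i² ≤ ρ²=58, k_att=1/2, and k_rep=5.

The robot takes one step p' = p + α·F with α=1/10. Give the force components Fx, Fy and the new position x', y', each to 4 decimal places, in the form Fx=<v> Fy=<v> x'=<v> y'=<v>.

F_att = 1/2·(g−p) = 1/2·(6,15) = (3.0000,7.5000)
o1: d²=802 > ρ²=58 → inactive
o2: d²=25 ≤ ρ²=58; F_rep = 5·(-4,-3)/25² = (-0.0320,-0.0240)
o3: d²=68 > ρ²=58 → inactive
o4: d²=288 > ρ²=58 → inactive
F = F_att + ΣF_rep = (2.9680,7.4760)
p' = p + 1/10·F = (-9.7032,-10.2524)

Fx=2.9680 Fy=7.4760 x'=-9.7032 y'=-10.2524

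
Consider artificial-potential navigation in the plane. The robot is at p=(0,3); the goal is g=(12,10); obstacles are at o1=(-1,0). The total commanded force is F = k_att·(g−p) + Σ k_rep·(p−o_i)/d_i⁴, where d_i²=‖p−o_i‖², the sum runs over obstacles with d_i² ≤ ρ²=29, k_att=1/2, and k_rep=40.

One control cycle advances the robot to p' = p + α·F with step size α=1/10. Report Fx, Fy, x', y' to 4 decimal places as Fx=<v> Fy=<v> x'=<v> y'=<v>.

F_att = 1/2·(g−p) = 1/2·(12,7) = (6.0000,3.5000)
o1: d²=10 ≤ ρ²=29; F_rep = 40·(1,3)/10² = (0.4000,1.2000)
F = F_att + ΣF_rep = (6.4000,4.7000)
p' = p + 1/10·F = (0.6400,3.4700)

Fx=6.4000 Fy=4.7000 x'=0.6400 y'=3.4700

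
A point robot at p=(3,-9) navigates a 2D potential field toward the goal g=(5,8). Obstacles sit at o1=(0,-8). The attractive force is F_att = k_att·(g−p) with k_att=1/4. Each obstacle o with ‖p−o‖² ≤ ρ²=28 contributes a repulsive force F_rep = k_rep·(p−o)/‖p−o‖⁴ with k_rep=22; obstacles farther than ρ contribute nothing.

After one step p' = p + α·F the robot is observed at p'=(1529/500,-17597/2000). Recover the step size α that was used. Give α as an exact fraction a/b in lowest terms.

F_att = 1/4·(g−p) = 1/4·(2,17) = (0.5000,4.2500)
o1: d²=10 ≤ ρ²=28; F_rep = 22·(3,-1)/10² = (0.6600,-0.2200)
F = F_att + ΣF_rep = (1.1600,4.0300)
Δp = p'−p = (0.0580,0.2015); α = Δx/Fx = (29/500) / (29/25) = 1/20
check: Δy/Fy = (403/2000) / (403/100) = 1/20 ✓

α = 1/20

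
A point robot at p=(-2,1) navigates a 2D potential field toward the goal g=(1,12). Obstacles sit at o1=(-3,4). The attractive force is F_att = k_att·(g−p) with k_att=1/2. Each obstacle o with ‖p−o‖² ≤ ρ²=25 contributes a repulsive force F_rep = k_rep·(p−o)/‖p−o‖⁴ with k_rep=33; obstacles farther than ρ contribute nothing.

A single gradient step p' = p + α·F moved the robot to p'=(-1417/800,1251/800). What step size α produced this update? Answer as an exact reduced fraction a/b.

F_att = 1/2·(g−p) = 1/2·(3,11) = (1.5000,5.5000)
o1: d²=10 ≤ ρ²=25; F_rep = 33·(1,-3)/10² = (0.3300,-0.9900)
F = F_att + ΣF_rep = (1.8300,4.5100)
Δp = p'−p = (0.2288,0.5637); α = Δx/Fx = (183/800) / (183/100) = 1/8
check: Δy/Fy = (451/800) / (451/100) = 1/8 ✓

α = 1/8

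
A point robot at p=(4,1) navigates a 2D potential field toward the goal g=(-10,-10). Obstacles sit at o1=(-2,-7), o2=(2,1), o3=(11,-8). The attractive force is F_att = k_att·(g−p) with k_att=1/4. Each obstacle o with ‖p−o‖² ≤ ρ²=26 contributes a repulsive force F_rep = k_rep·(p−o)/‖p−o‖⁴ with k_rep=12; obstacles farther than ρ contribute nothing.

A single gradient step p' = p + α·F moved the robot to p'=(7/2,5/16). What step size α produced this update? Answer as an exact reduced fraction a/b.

α = 1/4

F_att = 1/4·(g−p) = 1/4·(-14,-11) = (-3.5000,-2.7500)
o1: d²=100 > ρ²=26 → inactive
o2: d²=4 ≤ ρ²=26; F_rep = 12·(2,0)/4² = (1.5000,0.0000)
o3: d²=130 > ρ²=26 → inactive
F = F_att + ΣF_rep = (-2.0000,-2.7500)
Δp = p'−p = (-0.5000,-0.6875); α = Δx/Fx = (-1/2) / (-2) = 1/4
check: Δy/Fy = (-11/16) / (-11/4) = 1/4 ✓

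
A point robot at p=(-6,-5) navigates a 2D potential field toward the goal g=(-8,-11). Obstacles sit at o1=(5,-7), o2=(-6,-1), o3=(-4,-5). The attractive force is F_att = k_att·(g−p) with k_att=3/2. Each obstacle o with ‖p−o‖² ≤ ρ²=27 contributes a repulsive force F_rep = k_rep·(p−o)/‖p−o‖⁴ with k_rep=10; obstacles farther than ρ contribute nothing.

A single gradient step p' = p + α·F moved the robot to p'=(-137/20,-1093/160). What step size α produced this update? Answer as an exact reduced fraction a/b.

F_att = 3/2·(g−p) = 3/2·(-2,-6) = (-3.0000,-9.0000)
o1: d²=125 > ρ²=27 → inactive
o2: d²=16 ≤ ρ²=27; F_rep = 10·(0,-4)/16² = (0.0000,-0.1562)
o3: d²=4 ≤ ρ²=27; F_rep = 10·(-2,0)/4² = (-1.2500,0.0000)
F = F_att + ΣF_rep = (-4.2500,-9.1562)
Δp = p'−p = (-0.8500,-1.8313); α = Δx/Fx = (-17/20) / (-17/4) = 1/5
check: Δy/Fy = (-293/160) / (-293/32) = 1/5 ✓

α = 1/5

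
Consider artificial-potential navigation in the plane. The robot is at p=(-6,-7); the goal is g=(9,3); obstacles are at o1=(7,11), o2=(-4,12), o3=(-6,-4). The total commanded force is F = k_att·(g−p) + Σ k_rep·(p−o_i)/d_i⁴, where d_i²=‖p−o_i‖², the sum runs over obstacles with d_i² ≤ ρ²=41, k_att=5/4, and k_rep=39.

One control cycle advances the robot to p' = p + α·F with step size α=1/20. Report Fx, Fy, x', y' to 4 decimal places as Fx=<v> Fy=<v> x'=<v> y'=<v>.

Fx=18.7500 Fy=11.0556 x'=-5.0625 y'=-6.4472

F_att = 5/4·(g−p) = 5/4·(15,10) = (18.7500,12.5000)
o1: d²=493 > ρ²=41 → inactive
o2: d²=365 > ρ²=41 → inactive
o3: d²=9 ≤ ρ²=41; F_rep = 39·(0,-3)/9² = (0.0000,-1.4444)
F = F_att + ΣF_rep = (18.7500,11.0556)
p' = p + 1/20·F = (-5.0625,-6.4472)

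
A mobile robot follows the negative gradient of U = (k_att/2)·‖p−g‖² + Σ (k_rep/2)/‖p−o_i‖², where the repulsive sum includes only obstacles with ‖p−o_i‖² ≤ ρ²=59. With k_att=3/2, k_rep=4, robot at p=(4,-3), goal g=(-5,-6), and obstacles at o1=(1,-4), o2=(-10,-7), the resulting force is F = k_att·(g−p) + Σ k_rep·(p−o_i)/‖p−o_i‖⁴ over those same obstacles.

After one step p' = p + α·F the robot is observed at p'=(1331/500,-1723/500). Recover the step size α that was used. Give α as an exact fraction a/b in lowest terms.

F_att = 3/2·(g−p) = 3/2·(-9,-3) = (-13.5000,-4.5000)
o1: d²=10 ≤ ρ²=59; F_rep = 4·(3,1)/10² = (0.1200,0.0400)
o2: d²=212 > ρ²=59 → inactive
F = F_att + ΣF_rep = (-13.3800,-4.4600)
Δp = p'−p = (-1.3380,-0.4460); α = Δx/Fx = (-669/500) / (-669/50) = 1/10
check: Δy/Fy = (-223/500) / (-223/50) = 1/10 ✓

α = 1/10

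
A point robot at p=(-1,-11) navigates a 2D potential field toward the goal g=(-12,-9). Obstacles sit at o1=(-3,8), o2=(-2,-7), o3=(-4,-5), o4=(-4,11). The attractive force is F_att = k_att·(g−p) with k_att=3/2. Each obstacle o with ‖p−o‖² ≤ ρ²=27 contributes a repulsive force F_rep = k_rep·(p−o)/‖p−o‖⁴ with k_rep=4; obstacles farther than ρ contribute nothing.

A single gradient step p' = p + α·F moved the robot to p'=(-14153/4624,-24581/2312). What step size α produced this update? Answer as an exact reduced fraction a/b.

F_att = 3/2·(g−p) = 3/2·(-11,2) = (-16.5000,3.0000)
o1: d²=365 > ρ²=27 → inactive
o2: d²=17 ≤ ρ²=27; F_rep = 4·(1,-4)/17² = (0.0138,-0.0554)
o3: d²=45 > ρ²=27 → inactive
o4: d²=493 > ρ²=27 → inactive
F = F_att + ΣF_rep = (-16.4862,2.9446)
Δp = p'−p = (-2.0608,0.3681); α = Δx/Fx = (-9529/4624) / (-9529/578) = 1/8
check: Δy/Fy = (851/2312) / (851/289) = 1/8 ✓

α = 1/8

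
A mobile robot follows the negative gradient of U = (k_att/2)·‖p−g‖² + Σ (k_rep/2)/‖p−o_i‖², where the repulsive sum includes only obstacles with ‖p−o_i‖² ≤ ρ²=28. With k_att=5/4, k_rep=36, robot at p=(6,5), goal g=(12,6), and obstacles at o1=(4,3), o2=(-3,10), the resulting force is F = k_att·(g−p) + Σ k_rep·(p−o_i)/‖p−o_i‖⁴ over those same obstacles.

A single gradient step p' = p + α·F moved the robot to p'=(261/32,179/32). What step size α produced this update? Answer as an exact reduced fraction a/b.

α = 1/4

F_att = 5/4·(g−p) = 5/4·(6,1) = (7.5000,1.2500)
o1: d²=8 ≤ ρ²=28; F_rep = 36·(2,2)/8² = (1.1250,1.1250)
o2: d²=106 > ρ²=28 → inactive
F = F_att + ΣF_rep = (8.6250,2.3750)
Δp = p'−p = (2.1562,0.5938); α = Δx/Fx = (69/32) / (69/8) = 1/4
check: Δy/Fy = (19/32) / (19/8) = 1/4 ✓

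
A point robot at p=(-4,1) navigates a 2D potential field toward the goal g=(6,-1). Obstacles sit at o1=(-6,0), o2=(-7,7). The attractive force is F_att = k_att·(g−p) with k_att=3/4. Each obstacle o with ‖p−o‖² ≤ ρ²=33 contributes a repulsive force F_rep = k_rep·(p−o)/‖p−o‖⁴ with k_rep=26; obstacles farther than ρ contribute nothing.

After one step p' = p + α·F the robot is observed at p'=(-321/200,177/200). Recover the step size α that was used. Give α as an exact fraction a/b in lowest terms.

F_att = 3/4·(g−p) = 3/4·(10,-2) = (7.5000,-1.5000)
o1: d²=5 ≤ ρ²=33; F_rep = 26·(2,1)/5² = (2.0800,1.0400)
o2: d²=45 > ρ²=33 → inactive
F = F_att + ΣF_rep = (9.5800,-0.4600)
Δp = p'−p = (2.3950,-0.1150); α = Δx/Fx = (479/200) / (479/50) = 1/4
check: Δy/Fy = (-23/200) / (-23/50) = 1/4 ✓

α = 1/4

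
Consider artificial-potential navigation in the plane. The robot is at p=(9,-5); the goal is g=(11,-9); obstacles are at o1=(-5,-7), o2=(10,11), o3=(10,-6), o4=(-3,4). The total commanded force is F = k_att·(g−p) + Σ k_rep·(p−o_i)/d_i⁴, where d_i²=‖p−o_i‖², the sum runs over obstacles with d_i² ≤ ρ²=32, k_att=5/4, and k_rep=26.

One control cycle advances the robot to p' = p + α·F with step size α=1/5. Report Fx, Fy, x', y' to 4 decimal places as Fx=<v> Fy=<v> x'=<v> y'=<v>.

Fx=-4.0000 Fy=1.5000 x'=8.2000 y'=-4.7000

F_att = 5/4·(g−p) = 5/4·(2,-4) = (2.5000,-5.0000)
o1: d²=200 > ρ²=32 → inactive
o2: d²=257 > ρ²=32 → inactive
o3: d²=2 ≤ ρ²=32; F_rep = 26·(-1,1)/2² = (-6.5000,6.5000)
o4: d²=225 > ρ²=32 → inactive
F = F_att + ΣF_rep = (-4.0000,1.5000)
p' = p + 1/5·F = (8.2000,-4.7000)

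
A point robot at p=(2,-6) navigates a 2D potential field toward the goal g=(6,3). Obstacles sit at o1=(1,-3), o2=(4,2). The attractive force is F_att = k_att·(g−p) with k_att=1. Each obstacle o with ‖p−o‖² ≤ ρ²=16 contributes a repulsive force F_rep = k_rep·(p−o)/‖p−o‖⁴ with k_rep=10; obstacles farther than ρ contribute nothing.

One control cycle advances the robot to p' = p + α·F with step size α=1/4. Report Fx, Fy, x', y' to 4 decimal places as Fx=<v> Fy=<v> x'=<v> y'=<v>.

F_att = 1·(g−p) = 1·(4,9) = (4.0000,9.0000)
o1: d²=10 ≤ ρ²=16; F_rep = 10·(1,-3)/10² = (0.1000,-0.3000)
o2: d²=68 > ρ²=16 → inactive
F = F_att + ΣF_rep = (4.1000,8.7000)
p' = p + 1/4·F = (3.0250,-3.8250)

Fx=4.1000 Fy=8.7000 x'=3.0250 y'=-3.8250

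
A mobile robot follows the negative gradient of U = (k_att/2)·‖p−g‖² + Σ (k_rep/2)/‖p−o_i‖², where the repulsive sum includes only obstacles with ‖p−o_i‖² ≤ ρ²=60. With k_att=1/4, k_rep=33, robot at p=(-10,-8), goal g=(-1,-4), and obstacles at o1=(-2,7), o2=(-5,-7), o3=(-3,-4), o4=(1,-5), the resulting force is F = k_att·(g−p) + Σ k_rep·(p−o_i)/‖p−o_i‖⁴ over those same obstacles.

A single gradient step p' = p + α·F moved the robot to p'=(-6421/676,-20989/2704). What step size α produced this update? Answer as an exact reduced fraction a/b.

F_att = 1/4·(g−p) = 1/4·(9,4) = (2.2500,1.0000)
o1: d²=289 > ρ²=60 → inactive
o2: d²=26 ≤ ρ²=60; F_rep = 33·(-5,-1)/26² = (-0.2441,-0.0488)
o3: d²=65 > ρ²=60 → inactive
o4: d²=130 > ρ²=60 → inactive
F = F_att + ΣF_rep = (2.0059,0.9512)
Δp = p'−p = (0.5015,0.2378); α = Δx/Fx = (339/676) / (339/169) = 1/4
check: Δy/Fy = (643/2704) / (643/676) = 1/4 ✓

α = 1/4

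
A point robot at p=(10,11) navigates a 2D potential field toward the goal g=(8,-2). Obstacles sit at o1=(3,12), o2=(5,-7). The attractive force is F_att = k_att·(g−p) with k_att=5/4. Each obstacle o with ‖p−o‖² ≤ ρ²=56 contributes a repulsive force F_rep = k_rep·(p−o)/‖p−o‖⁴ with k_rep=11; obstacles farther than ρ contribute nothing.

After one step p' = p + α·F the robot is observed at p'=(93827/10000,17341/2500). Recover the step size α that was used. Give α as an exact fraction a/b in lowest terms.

F_att = 5/4·(g−p) = 5/4·(-2,-13) = (-2.5000,-16.2500)
o1: d²=50 ≤ ρ²=56; F_rep = 11·(7,-1)/50² = (0.0308,-0.0044)
o2: d²=349 > ρ²=56 → inactive
F = F_att + ΣF_rep = (-2.4692,-16.2544)
Δp = p'−p = (-0.6173,-4.0636); α = Δx/Fx = (-6173/10000) / (-6173/2500) = 1/4
check: Δy/Fy = (-10159/2500) / (-10159/625) = 1/4 ✓

α = 1/4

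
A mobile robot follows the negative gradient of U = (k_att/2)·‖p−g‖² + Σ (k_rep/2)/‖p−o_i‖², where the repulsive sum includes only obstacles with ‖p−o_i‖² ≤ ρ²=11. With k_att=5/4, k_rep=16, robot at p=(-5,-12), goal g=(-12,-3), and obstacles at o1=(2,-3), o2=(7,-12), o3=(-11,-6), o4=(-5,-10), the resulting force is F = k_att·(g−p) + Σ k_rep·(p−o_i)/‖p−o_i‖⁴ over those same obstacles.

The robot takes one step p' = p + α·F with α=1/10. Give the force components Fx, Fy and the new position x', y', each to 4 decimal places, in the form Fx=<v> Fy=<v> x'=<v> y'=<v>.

F_att = 5/4·(g−p) = 5/4·(-7,9) = (-8.7500,11.2500)
o1: d²=130 > ρ²=11 → inactive
o2: d²=144 > ρ²=11 → inactive
o3: d²=72 > ρ²=11 → inactive
o4: d²=4 ≤ ρ²=11; F_rep = 16·(0,-2)/4² = (0.0000,-2.0000)
F = F_att + ΣF_rep = (-8.7500,9.2500)
p' = p + 1/10·F = (-5.8750,-11.0750)

Fx=-8.7500 Fy=9.2500 x'=-5.8750 y'=-11.0750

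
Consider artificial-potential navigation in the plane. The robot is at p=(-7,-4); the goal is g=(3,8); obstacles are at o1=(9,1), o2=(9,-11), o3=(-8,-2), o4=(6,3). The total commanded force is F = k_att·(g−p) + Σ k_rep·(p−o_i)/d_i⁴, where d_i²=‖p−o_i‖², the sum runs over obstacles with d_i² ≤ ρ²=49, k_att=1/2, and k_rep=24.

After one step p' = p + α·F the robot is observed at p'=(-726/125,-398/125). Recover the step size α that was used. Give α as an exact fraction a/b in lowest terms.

F_att = 1/2·(g−p) = 1/2·(10,12) = (5.0000,6.0000)
o1: d²=281 > ρ²=49 → inactive
o2: d²=305 > ρ²=49 → inactive
o3: d²=5 ≤ ρ²=49; F_rep = 24·(1,-2)/5² = (0.9600,-1.9200)
o4: d²=218 > ρ²=49 → inactive
F = F_att + ΣF_rep = (5.9600,4.0800)
Δp = p'−p = (1.1920,0.8160); α = Δx/Fx = (149/125) / (149/25) = 1/5
check: Δy/Fy = (102/125) / (102/25) = 1/5 ✓

α = 1/5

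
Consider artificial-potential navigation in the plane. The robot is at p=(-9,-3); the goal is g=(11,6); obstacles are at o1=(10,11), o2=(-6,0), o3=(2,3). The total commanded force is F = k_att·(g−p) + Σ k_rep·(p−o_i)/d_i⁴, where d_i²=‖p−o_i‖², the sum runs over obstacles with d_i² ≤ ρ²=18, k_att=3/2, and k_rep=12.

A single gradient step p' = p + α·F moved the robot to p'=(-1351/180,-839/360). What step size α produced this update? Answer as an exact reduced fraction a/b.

α = 1/20

F_att = 3/2·(g−p) = 3/2·(20,9) = (30.0000,13.5000)
o1: d²=557 > ρ²=18 → inactive
o2: d²=18 ≤ ρ²=18; F_rep = 12·(-3,-3)/18² = (-0.1111,-0.1111)
o3: d²=157 > ρ²=18 → inactive
F = F_att + ΣF_rep = (29.8889,13.3889)
Δp = p'−p = (1.4944,0.6694); α = Δx/Fx = (269/180) / (269/9) = 1/20
check: Δy/Fy = (241/360) / (241/18) = 1/20 ✓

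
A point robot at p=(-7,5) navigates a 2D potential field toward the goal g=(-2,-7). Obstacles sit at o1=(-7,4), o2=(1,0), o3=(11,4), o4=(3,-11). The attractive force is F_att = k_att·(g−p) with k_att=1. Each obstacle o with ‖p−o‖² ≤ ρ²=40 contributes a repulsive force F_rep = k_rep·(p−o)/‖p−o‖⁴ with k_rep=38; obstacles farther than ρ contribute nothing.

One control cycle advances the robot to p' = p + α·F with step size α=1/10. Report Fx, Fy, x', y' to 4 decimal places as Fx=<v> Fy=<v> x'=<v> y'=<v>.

F_att = 1·(g−p) = 1·(5,-12) = (5.0000,-12.0000)
o1: d²=1 ≤ ρ²=40; F_rep = 38·(0,1)/1² = (0.0000,38.0000)
o2: d²=89 > ρ²=40 → inactive
o3: d²=325 > ρ²=40 → inactive
o4: d²=356 > ρ²=40 → inactive
F = F_att + ΣF_rep = (5.0000,26.0000)
p' = p + 1/10·F = (-6.5000,7.6000)

Fx=5.0000 Fy=26.0000 x'=-6.5000 y'=7.6000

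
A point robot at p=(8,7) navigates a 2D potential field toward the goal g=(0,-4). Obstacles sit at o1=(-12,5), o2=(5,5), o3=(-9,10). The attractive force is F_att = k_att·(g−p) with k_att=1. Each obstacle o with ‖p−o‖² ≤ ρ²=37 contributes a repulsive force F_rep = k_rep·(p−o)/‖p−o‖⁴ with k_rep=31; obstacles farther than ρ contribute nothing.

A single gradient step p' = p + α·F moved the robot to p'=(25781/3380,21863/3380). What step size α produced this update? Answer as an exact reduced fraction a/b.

F_att = 1·(g−p) = 1·(-8,-11) = (-8.0000,-11.0000)
o1: d²=404 > ρ²=37 → inactive
o2: d²=13 ≤ ρ²=37; F_rep = 31·(3,2)/13² = (0.5503,0.3669)
o3: d²=298 > ρ²=37 → inactive
F = F_att + ΣF_rep = (-7.4497,-10.6331)
Δp = p'−p = (-0.3725,-0.5317); α = Δx/Fx = (-1259/3380) / (-1259/169) = 1/20
check: Δy/Fy = (-1797/3380) / (-1797/169) = 1/20 ✓

α = 1/20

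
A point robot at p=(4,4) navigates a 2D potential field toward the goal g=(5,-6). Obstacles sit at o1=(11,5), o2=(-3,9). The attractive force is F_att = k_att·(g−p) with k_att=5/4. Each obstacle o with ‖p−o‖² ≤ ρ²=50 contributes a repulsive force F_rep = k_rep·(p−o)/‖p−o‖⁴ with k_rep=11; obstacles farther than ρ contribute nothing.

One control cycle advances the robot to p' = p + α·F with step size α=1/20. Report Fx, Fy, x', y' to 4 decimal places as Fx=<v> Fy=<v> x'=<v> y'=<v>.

F_att = 5/4·(g−p) = 5/4·(1,-10) = (1.2500,-12.5000)
o1: d²=50 ≤ ρ²=50; F_rep = 11·(-7,-1)/50² = (-0.0308,-0.0044)
o2: d²=74 > ρ²=50 → inactive
F = F_att + ΣF_rep = (1.2192,-12.5044)
p' = p + 1/20·F = (4.0610,3.3748)

Fx=1.2192 Fy=-12.5044 x'=4.0610 y'=3.3748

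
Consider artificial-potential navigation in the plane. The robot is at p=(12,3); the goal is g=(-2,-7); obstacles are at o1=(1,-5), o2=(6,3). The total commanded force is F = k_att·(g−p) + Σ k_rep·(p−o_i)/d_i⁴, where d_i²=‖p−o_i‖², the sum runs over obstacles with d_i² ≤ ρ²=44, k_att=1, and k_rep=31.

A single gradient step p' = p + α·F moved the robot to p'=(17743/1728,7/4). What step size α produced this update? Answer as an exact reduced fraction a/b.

α = 1/8

F_att = 1·(g−p) = 1·(-14,-10) = (-14.0000,-10.0000)
o1: d²=185 > ρ²=44 → inactive
o2: d²=36 ≤ ρ²=44; F_rep = 31·(6,0)/36² = (0.1435,0.0000)
F = F_att + ΣF_rep = (-13.8565,-10.0000)
Δp = p'−p = (-1.7321,-1.2500); α = Δx/Fx = (-2993/1728) / (-2993/216) = 1/8
check: Δy/Fy = (-5/4) / (-10) = 1/8 ✓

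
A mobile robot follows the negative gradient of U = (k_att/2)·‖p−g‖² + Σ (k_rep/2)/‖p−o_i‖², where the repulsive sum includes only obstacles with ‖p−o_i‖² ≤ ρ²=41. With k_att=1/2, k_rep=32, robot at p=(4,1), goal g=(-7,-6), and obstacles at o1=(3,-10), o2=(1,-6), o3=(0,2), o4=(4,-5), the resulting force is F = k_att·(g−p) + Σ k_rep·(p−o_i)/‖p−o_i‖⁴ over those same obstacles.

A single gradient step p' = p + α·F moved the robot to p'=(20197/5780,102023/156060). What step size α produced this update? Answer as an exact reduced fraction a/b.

α = 1/10

F_att = 1/2·(g−p) = 1/2·(-11,-7) = (-5.5000,-3.5000)
o1: d²=122 > ρ²=41 → inactive
o2: d²=58 > ρ²=41 → inactive
o3: d²=17 ≤ ρ²=41; F_rep = 32·(4,-1)/17² = (0.4429,-0.1107)
o4: d²=36 ≤ ρ²=41; F_rep = 32·(0,6)/36² = (0.0000,0.1481)
F = F_att + ΣF_rep = (-5.0571,-3.4626)
Δp = p'−p = (-0.5057,-0.3463); α = Δx/Fx = (-2923/5780) / (-2923/578) = 1/10
check: Δy/Fy = (-54037/156060) / (-54037/15606) = 1/10 ✓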